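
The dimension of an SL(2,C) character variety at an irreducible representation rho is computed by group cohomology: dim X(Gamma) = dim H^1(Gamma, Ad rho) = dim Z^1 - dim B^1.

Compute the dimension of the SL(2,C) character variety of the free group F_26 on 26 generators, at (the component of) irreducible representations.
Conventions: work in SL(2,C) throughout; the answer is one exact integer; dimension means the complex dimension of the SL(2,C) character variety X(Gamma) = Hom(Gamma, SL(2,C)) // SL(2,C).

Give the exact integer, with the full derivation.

75

Gamma = F_26 has 26 generators and no relators.
So Z^1 = (sl_2)^26 in full: dim Z^1 = 78.
At an irreducible rho the centralizer of the image in sl_2 is 0, so the coboundary map sl_2 -> Z^1 is injective: dim B^1 = 3.
Therefore dim X = 78 - 3 = 75.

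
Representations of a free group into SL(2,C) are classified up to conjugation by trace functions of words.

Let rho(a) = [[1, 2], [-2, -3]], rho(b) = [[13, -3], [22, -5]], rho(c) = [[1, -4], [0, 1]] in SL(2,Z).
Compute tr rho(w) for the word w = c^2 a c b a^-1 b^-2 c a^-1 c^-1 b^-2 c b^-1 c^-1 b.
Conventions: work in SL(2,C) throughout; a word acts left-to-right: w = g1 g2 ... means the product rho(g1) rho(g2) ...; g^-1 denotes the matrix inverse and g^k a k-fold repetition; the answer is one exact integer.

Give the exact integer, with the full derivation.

rho(c) = [[1, -4], [0, 1]]
... * rho(c) = [[1, -4], [0, 1]]  ->  [[1, -8], [0, 1]]
... * rho(a) = [[1, 2], [-2, -3]]  ->  [[17, 26], [-2, -3]]
... * rho(c) = [[1, -4], [0, 1]]  ->  [[17, -42], [-2, 5]]
... * rho(b) = [[13, -3], [22, -5]]  ->  [[-703, 159], [84, -19]]
... * rho(a^-1) = [[-3, -2], [2, 1]]  ->  [[2427, 1565], [-290, -187]]
... * rho(b^-1) = [[-5, 3], [-22, 13]]  ->  [[-46565, 27626], [5564, -3301]]
... * rho(b^-1) = [[-5, 3], [-22, 13]]  ->  [[-374947, 219443], [44802, -26221]]
... * rho(c) = [[1, -4], [0, 1]]  ->  [[-374947, 1719231], [44802, -205429]]
... * rho(a^-1) = [[-3, -2], [2, 1]]  ->  [[4563303, 2469125], [-545264, -295033]]
... * rho(c^-1) = [[1, 4], [0, 1]]  ->  [[4563303, 20722337], [-545264, -2476089]]
... * rho(b^-1) = [[-5, 3], [-22, 13]]  ->  [[-478707929, 283080290], [57200278, -33824949]]
... * rho(b^-1) = [[-5, 3], [-22, 13]]  ->  [[-3834226735, 2243919983], [458147488, -268123503]]
... * rho(c) = [[1, -4], [0, 1]]  ->  [[-3834226735, 17580826923], [458147488, -2100713455]]
... * rho(b^-1) = [[-5, 3], [-22, 13]]  ->  [[-367607058631, 217048069794], [43924958570, -25934832451]]
... * rho(c^-1) = [[1, 4], [0, 1]]  ->  [[-367607058631, -1253380164730], [43924958570, 149765001829]]
... * rho(b) = [[13, -3], [22, -5]]  ->  [[-32353255386263, 7369721999543], [3865854501648, -880599884855]]
tr = -32353255386263 + -880599884855 = -33233855271118

-33233855271118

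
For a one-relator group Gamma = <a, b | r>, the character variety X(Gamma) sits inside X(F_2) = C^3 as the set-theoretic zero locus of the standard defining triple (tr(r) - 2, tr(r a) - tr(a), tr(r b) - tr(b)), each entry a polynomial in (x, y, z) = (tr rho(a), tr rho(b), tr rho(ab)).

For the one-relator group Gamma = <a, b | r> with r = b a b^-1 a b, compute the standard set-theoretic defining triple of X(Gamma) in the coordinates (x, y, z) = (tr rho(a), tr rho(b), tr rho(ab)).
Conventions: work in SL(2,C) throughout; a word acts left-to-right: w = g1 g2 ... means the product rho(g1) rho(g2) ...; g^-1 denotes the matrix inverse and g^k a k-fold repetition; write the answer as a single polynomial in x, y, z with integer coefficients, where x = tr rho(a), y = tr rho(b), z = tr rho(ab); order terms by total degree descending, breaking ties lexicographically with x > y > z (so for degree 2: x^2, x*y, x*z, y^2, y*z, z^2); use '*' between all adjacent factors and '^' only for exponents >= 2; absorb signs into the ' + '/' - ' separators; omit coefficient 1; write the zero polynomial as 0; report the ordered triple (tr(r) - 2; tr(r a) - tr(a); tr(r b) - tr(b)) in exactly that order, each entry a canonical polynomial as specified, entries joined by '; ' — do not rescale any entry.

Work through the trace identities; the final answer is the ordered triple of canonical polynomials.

x*y^2*z - x^2*y - y^3 - y*z^2 + x*z + 3*y - 2; x*y*z^2 - y^2*z - z^3 - x*y - x + 3*z; x*y^3*z - x^2*y^2 - y^4 - y^2*z^2 + 4*y^2 + z^2 - y - 2

tr(b^2 a) = tr(b)*tr(a b) - tr(a)  (reduce the b square) = y*z - x
use: tr(b^2) = tr(b)*tr(b) - tr(1)  (reduce the b square) = y^2 - 2
use: tr(a b^2 a) = tr(a)*tr(b^2 a) - tr(b^2)  (reduce the a square) = x*y*z - x^2 - y^2 + 2
apply: tr(a b a b) = tr(a b)*tr(a b) - tr(1)  (split on a) = z^2 - 2
tr(a b a) = tr(a)*tr(b a) - tr(b)  (reduce the a square) = x*z - y
tr(a b^2 a b) = tr(b)*tr(a b a b) - tr(a b a)  (reduce the b square) = y*z^2 - x*z - y
tr(b a b^-1 a b) = tr(a b^2 a)*tr(b) - tr(a b^2 a b)  (eliminate b^-1) = x*y^2*z - x^2*y - y^3 - y*z^2 + x*z + 3*y
apply: tr(a b a b a) = tr(a)*tr(b a b a) - tr(b a b)   [square of a] = x*z^2 - y*z - x
tr(a b a b a b) = tr(b a b a)*tr(b a) - tr(a b)   [split at a repeated b] = z^3 - 3*z
tr(b a b^-1 a b a) = tr(a b a b a)*tr(b) - tr(a b a b a b)   [inverse elimination on b] = x*y*z^2 - y^2*z - z^3 - x*y + 3*z
tr(a b^3 a) = tr(b)*tr(a^2 b^2) - tr(a^2 b) = x*y^2*z - x^2*y - y^3 - x*z + 3*y
tr(a b^3 a b) = tr(b)*tr(a b a b^2) - tr(a b a b) = y^2*z^2 - x*y*z - y^2 - z^2 + 2
tr(b a b^-1 a b^2) = tr(a b^3 a)*tr(b) - tr(a b^3 a b) = x*y^3*z - x^2*y^2 - y^4 - y^2*z^2 + 4*y^2 + z^2 - 2
assemble the triple (tr(r) - 2; tr(r a) - x; tr(r b) - y)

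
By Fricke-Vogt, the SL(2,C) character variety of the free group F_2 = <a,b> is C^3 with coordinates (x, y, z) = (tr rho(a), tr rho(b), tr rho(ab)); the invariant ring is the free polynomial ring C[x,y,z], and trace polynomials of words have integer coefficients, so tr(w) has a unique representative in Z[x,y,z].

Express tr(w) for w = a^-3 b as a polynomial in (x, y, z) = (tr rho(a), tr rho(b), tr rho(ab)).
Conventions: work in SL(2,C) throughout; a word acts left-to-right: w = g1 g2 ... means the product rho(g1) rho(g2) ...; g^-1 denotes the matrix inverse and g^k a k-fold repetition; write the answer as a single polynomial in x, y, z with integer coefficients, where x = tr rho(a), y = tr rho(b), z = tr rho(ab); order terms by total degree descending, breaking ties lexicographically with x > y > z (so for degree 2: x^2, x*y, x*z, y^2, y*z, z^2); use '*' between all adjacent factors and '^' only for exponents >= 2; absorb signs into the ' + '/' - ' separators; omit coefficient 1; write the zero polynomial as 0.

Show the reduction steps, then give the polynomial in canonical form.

tr(b a^-1) = tr(b) * tr(a) - tr(b a)  (eliminate a^-1) = x*y - z
tr(a^-1 b a^-1) = tr(b a^-1) * tr(a) - tr(b)  (eliminate a^-1) = x^2*y - x*z - y
tr(a^-3 b) = tr(a^-1 b a^-1) * tr(a) - tr(a^-1 b)  (eliminate a^-1) = x^3*y - x^2*z - 2*x*y + z

x^3*y - x^2*z - 2*x*y + z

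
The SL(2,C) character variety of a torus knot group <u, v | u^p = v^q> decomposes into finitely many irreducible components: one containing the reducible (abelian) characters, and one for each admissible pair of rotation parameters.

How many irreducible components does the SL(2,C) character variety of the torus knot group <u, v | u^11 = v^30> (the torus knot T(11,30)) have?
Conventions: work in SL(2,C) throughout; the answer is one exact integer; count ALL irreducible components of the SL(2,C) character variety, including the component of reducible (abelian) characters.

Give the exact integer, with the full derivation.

For T(11,30): irreducibility forces the central element u^11 = v^30 to one of +I, -I.
On an irreducible component, tr(u) is locked at 2*cos(pi*alpha/11) for some alpha in 1..10, and tr(v) at 2*cos(pi*beta/30) for some beta in 1..29.
The two central values (-1)^alpha I and (-1)^beta I must be the same matrix, so alpha and beta share a parity.
count pairs: odd alpha (5 choices) x odd beta (15), plus even alpha (5) x even beta (14): 5*15 + 5*14 = 145.
That is 145 components of irreducible characters, and with the reducible (abelian) component the total is 146.

146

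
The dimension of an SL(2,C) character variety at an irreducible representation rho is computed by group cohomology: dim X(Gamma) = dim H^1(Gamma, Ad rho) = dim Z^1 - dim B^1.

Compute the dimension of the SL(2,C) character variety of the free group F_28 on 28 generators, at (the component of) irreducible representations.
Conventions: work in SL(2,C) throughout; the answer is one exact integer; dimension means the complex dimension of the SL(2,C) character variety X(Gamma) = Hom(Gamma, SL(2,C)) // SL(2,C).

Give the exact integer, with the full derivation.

Gamma = F_28 has 28 generators and no relators.
So Z^1 = (sl_2)^28 in full: dim Z^1 = 84.
At an irreducible rho the centralizer of the image in sl_2 is 0, so the coboundary map sl_2 -> Z^1 is injective: dim B^1 = 3.
dim H^1 = 84 - 3 = 81, which is dim X.

81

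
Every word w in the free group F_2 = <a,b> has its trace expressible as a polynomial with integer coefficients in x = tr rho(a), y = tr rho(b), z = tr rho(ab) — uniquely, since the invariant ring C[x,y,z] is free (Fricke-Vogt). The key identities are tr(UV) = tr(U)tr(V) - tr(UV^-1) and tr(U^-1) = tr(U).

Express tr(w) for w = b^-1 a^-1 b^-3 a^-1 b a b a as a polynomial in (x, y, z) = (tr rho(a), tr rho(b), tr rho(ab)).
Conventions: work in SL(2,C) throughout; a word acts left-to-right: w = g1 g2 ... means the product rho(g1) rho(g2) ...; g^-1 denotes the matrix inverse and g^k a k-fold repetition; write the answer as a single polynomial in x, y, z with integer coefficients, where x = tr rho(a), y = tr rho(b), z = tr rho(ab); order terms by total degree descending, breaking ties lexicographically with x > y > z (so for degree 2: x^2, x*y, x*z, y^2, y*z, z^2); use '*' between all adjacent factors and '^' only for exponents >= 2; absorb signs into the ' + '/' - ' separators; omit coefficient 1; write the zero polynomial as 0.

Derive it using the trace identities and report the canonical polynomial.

-x*y^3*z^3 + 2*x^2*y^2*z^2 + y^4*z^2 + y^2*z^4 - x^3*y*z - x*y^3*z - x^2*z^2 - 5*y^2*z^2 - z^4 + 4*x*y*z + y^2 + 4*z^2 - 2

tr(a b a) = tr(a) tr(b a) - tr(b)   [square of a] = x*z - y
tr(a b a b) = tr(b a) tr(b a) - tr(1)   [split at a repeated b] = z^2 - 2
use: tr(b^-1 a b a) = tr(a b a) tr(b) - tr(a b a b)   [inverse elimination on b] = x*y*z - y^2 - z^2 + 2
use: tr(b^-1 a b a b^-1) = tr(b^-1 a b a) tr(b) - tr(b^-1 a b a b)   [inverse elimination on b] = x*y^2*z - y^3 - y*z^2 - x*z + 3*y
apply: tr(a b a^2) = tr(a) tr(a b a) - tr(a b)   [square of a] = x^2*z - x*y - z
tr(b a b) = tr(b) tr(a b) - tr(a)   [square of b] = y*z - x
tr(a b a^2 b) = tr(a) tr(b a b a) - tr(b a b)   [square of a] = x*z^2 - y*z - x
tr(a b^-1 a b a) = tr(a b a^2) tr(b) - tr(a b a^2 b)   [inverse elimination on b] = x^2*y*z - x*y^2 - x*z^2 + x
apply: tr(a b a b a b) = tr(a b) tr(a b a b) - tr(a^-1 b^-1)   [split at a repeated a] = z^3 - 3*z
tr(a b^-1 a b a b) = tr(a b a b a) tr(b) - tr(a b a b a b)   [inverse elimination on b] = x*y*z^2 - y^2*z - z^3 - x*y + 3*z
apply: tr(b^-1 a b a b^-1 a) = tr(a b^-1 a b a) tr(b) - tr(a b^-1 a b a b)   [inverse elimination on b] = x^2*y^2*z - x*y^3 - 2*x*y*z^2 + y^2*z + z^3 + 2*x*y - 3*z
tr(a b a b^-1 a^-1 b^-1) = tr(b^-1 a b a b^-1) tr(a) - tr(b^-1 a b a b^-1 a)   [inverse elimination on a] = x*y*z^2 - x^2*z - y^2*z - z^3 + x*y + 3*z
use: tr(b a b a b) = tr(b) tr(a b a b) - tr(a b a)   [square of b] = y*z^2 - x*z - y
tr(a b a b a b a) = tr(a) tr(b a b a b a) - tr(b a b a b)   [square of a] = x*z^3 - y*z^2 - 2*x*z + y
use: tr(a b a b a b a b) = tr(a b a b a b) tr(a b) - tr(b a b a)   [split at a repeated a] = z^4 - 4*z^2 + 2
use: tr(b a b a b a b^-1 a) = tr(a b a b a b a) tr(b) - tr(a b a b a b a b)   [inverse elimination on b] = x*y*z^3 - y^2*z^2 - z^4 - 2*x*y*z + y^2 + 4*z^2 - 2
apply: tr(a b a b a b^-1 a^-1 b) = tr(b a b a b a b^-1) tr(a) - tr(b a b a b a b^-1 a)   [inverse elimination on a] = -x*y*z^3 + x^2*z^2 + y^2*z^2 + z^4 + x*y*z - x^2 - y^2 - 4*z^2 + 2
apply: tr(b^-1 a b a b a b^-1 a^-1) = tr(a b a b a b^-1 a^-1) tr(b) - tr(a b a b a b^-1 a^-1 b)   [inverse elimination on b] = x*y*z^3 - x^2*z^2 - y^2*z^2 - z^4 + x^2 + 4*z^2 - 2
tr(b a b a b^-1 a^-1 b^-2 a) = tr(b^-1 a b a b a b^-1 a^-1) tr(b) - tr(b^-1 a b a b a b^-1 a^-1 b)   [inverse elimination on b] = x*y^2*z^3 - x^2*y*z^2 - y^3*z^2 - y*z^4 + x^2*y + 4*y*z^2 - x*z - y
tr(b^-1 a^-1 b a b a b^-1 a^-1 b^-1) = tr(b a b a b^-1 a^-1 b^-2) tr(a) - tr(b a b a b^-1 a^-1 b^-2 a)   [inverse elimination on a] = -x*y^2*z^3 + 2*x^2*y*z^2 + y^3*z^2 + y*z^4 - x^3*z - x*y^2*z - x*z^3 - 4*y*z^2 + 4*x*z + y
tr(b a b a b^-1 a^-1) = tr(b a b a b^-1) tr(a) - tr(b a b a b^-1 a)   [inverse elimination on a] = -x*y*z^2 + x^2*z + y^2*z + z^3 - 3*z
apply: tr(a^-1 b a b a b^-1 a^-1) = tr(b a b a b^-1 a^-1) tr(a) - tr(b a b a b^-1)   [inverse elimination on a] = -x^2*y*z^2 + x^3*z + x*y^2*z + x*z^3 - 4*x*z + y
tr(a b^2 a b a) = tr(b) tr(a b a^2 b) - tr(a b a^2)   [square of b] = x*y*z^2 - x^2*z - y^2*z + z
use: tr(a b^2 a b a b) = tr(b) tr(a b a b a b) - tr(a b a b a)   [square of b] = y*z^3 - x*z^2 - 2*y*z + x
tr(b^2 a b a b^-1 a) = tr(a b^2 a b a) tr(b) - tr(a b^2 a b a b)   [inverse elimination on b] = x*y^2*z^2 - x^2*y*z - y^3*z - y*z^3 + x*z^2 + 3*y*z - x
tr(b a b a b^-1 a^-1 b) = tr(b^2 a b a b^-1) tr(a) - tr(b^2 a b a b^-1 a)   [inverse elimination on a] = -x*y^2*z^2 + x^2*y*z + y^3*z + y*z^3 - 3*y*z - x
apply: tr(a^-1 b a b a b^-1 a^-1 b) = tr(b a b a b^-1 a^-1 b) tr(a) - tr(b a b a b^-1 a^-1 b a)   [inverse elimination on a] = -x^2*y^2*z^2 + x^3*y*z + x*y^3*z + 2*x*y*z^3 - x^2*z^2 - y^2*z^2 - z^4 - 4*x*y*z + y^2 + 4*z^2 - 2
use: tr(b^-1 a^-1 b a b a b^-1 a^-1) = tr(a^-1 b a b a b^-1 a^-1) tr(b) - tr(a^-1 b a b a b^-1 a^-1 b)   [inverse elimination on b] = -x*y*z^3 + x^2*z^2 + y^2*z^2 + z^4 - 4*z^2 + 2
use: tr(b^-1 a^-1 b^-3 a^-1 b a b a) = tr(b^-1 a^-1 b a b a b^-1 a^-1 b^-1) tr(b) - tr(b^-1 a^-1 b a b a b^-1 a^-1)   [inverse elimination on b] = -x*y^3*z^3 + 2*x^2*y^2*z^2 + y^4*z^2 + y^2*z^4 - x^3*y*z - x*y^3*z - x^2*z^2 - 5*y^2*z^2 - z^4 + 4*x*y*z + y^2 + 4*z^2 - 2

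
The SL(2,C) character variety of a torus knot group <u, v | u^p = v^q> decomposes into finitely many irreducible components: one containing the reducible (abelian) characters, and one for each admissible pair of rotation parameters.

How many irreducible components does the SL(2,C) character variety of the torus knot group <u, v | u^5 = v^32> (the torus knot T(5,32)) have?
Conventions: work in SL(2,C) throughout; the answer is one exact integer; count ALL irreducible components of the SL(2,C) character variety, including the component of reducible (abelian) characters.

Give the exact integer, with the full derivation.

Gamma = < u, v | u^5 = v^32 > (torus knot T(5,32)); the central element u^5 = v^32 acts as +I or -I in any irreducible SL(2,C) representation.
This locks tr(u) to 2*cos(pi*alpha/5), alpha in 1..4, and tr(v) to 2*cos(pi*beta/32), beta in 1..31, on each component of irreducible characters.
Consistency of u^5 = (-1)^alpha I with v^32 = (-1)^beta I forces alpha = beta (mod 2).
Enumerate parity-matched pairs: 2*16 odd-odd plus 2*15 even-even gives 62.
Total: 62 irreducible-character components + 1 reducible (abelian) component = 63.

63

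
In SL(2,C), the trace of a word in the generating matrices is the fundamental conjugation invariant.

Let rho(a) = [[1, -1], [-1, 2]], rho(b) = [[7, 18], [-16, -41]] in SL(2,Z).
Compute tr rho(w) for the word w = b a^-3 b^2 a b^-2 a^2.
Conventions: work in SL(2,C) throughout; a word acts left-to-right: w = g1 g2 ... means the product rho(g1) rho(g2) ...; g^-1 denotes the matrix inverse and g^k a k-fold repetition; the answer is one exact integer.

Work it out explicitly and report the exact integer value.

rho(b) = [[7, 18], [-16, -41]]
... * rho(a^-1) = [[2, 1], [1, 1]]  ->  [[32, 25], [-73, -57]]
... * rho(a^-1) = [[2, 1], [1, 1]]  ->  [[89, 57], [-203, -130]]
... * rho(a^-1) = [[2, 1], [1, 1]]  ->  [[235, 146], [-536, -333]]
... * rho(b) = [[7, 18], [-16, -41]]  ->  [[-691, -1756], [1576, 4005]]
... * rho(b) = [[7, 18], [-16, -41]]  ->  [[23259, 59558], [-53048, -135837]]
... * rho(a) = [[1, -1], [-1, 2]]  ->  [[-36299, 95857], [82789, -218626]]
... * rho(b^-1) = [[-41, -18], [16, 7]]  ->  [[3021971, 1324381], [-6892365, -3020584]]
... * rho(b^-1) = [[-41, -18], [16, 7]]  ->  [[-102710715, -45124811], [234257621, 102918482]]
... * rho(a) = [[1, -1], [-1, 2]]  ->  [[-57585904, 12461093], [131339139, -28420657]]
... * rho(a) = [[1, -1], [-1, 2]]  ->  [[-70046997, 82508090], [159759796, -188180453]]
tr = -70046997 + -188180453 = -258227450

-258227450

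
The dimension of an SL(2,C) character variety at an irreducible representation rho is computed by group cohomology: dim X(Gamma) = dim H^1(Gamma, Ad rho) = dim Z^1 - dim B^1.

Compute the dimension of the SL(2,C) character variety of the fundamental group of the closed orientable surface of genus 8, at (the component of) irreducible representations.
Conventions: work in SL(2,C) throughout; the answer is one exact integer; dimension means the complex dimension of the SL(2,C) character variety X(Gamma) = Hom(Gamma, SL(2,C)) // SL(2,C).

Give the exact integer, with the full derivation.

42

Gamma = pi_1(Sigma_8) = < a_1, b_1, ..., a_8, b_8 | prod [a_i, b_i] > has 2g = 16 generators and 1 relator.
A cocycle assigns one sl_2 vector per generator subject to the relator condition d_2(z) = 0: dim of the unconstrained space is 3*2g = 48.
d_2 is surjective at irreducible rho (its cokernel H^2 is dual to H^0 = 0), so dim Z^1 = 48 - 3 = 45.
As always at irreducible rho, dim B^1 = 3.
dim H^1 = 45 - 3 = 42 = dim X.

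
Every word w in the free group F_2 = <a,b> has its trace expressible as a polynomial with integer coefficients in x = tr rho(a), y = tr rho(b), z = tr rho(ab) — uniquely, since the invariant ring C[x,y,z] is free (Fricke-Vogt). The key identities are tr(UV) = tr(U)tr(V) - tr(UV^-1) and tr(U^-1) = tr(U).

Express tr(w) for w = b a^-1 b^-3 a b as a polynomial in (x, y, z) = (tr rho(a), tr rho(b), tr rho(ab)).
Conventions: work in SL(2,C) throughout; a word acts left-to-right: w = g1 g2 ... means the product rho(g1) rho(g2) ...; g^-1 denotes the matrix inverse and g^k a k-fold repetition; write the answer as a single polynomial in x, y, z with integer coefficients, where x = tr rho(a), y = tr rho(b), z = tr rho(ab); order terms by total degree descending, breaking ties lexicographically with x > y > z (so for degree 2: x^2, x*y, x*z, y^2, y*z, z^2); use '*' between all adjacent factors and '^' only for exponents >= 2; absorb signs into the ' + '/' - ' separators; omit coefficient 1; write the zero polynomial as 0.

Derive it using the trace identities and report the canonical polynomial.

trace(b^2 a) = trace(b)*trace(a b) - trace(a) = y*z - x
trace(b^2) = trace(b)*trace(b) - trace(1) = y^2 - 2
trace(a b^2 a) = trace(a)*trace(b^2 a) - trace(b^2) = x*y*z - x^2 - y^2 + 2
trace(a b a b) = trace(b a)*trace(b a) - trace(1) = z^2 - 2
trace(a b a) = trace(a)*trace(b a) - trace(b) = x*z - y
trace(a b^2 a b) = trace(b)*trace(a b a b) - trace(a b a) = y*z^2 - x*z - y
trace(b^-1 a b^2 a) = trace(a b^2 a)*trace(b) - trace(a b^2 a b) = x*y^2*z - x^2*y - y^3 - y*z^2 + x*z + 3*y
trace(a b^2 a^-1 b^-1) = trace(b^-1 a b^2)*trace(a) - trace(b^-1 a b^2 a) = -x*y^2*z + x^2*y + y^3 + y*z^2 - 3*y
trace(b^-2 a b^2 a^-1) = trace(a b^2 a^-1 b^-1)*trace(b) - trace(a b^2 a^-1) = -x*y^3*z + x^2*y^2 + y^4 + y^2*z^2 - 4*y^2 + 2
trace(b a^-1 b^-3 a b) = trace(b^-2 a b^2 a^-1)*trace(b) - trace(b^-2 a b^2 a^-1 b) = -x*y^4*z + x^2*y^3 + y^5 + y^3*z^2 + x*y^2*z - x^2*y - 5*y^3 - y*z^2 + 5*y

-x*y^4*z + x^2*y^3 + y^5 + y^3*z^2 + x*y^2*z - x^2*y - 5*y^3 - y*z^2 + 5*y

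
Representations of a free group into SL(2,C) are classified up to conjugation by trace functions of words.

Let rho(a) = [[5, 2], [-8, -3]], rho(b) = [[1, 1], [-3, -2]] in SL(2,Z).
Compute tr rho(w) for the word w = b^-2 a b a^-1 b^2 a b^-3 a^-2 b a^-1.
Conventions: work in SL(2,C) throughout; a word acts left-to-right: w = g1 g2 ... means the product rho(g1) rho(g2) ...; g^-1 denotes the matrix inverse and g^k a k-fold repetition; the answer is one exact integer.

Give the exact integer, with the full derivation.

7

rho(b^-1) = [[-2, -1], [3, 1]]
... * rho(b^-1) = [[-2, -1], [3, 1]]  ->  [[1, 1], [-3, -2]]
... * rho(a) = [[5, 2], [-8, -3]]  ->  [[-3, -1], [1, 0]]
... * rho(b) = [[1, 1], [-3, -2]]  ->  [[0, -1], [1, 1]]
... * rho(a^-1) = [[-3, -2], [8, 5]]  ->  [[-8, -5], [5, 3]]
... * rho(b) = [[1, 1], [-3, -2]]  ->  [[7, 2], [-4, -1]]
... * rho(b) = [[1, 1], [-3, -2]]  ->  [[1, 3], [-1, -2]]
... * rho(a) = [[5, 2], [-8, -3]]  ->  [[-19, -7], [11, 4]]
... * rho(b^-1) = [[-2, -1], [3, 1]]  ->  [[17, 12], [-10, -7]]
... * rho(b^-1) = [[-2, -1], [3, 1]]  ->  [[2, -5], [-1, 3]]
... * rho(b^-1) = [[-2, -1], [3, 1]]  ->  [[-19, -7], [11, 4]]
... * rho(a^-1) = [[-3, -2], [8, 5]]  ->  [[1, 3], [-1, -2]]
... * rho(a^-1) = [[-3, -2], [8, 5]]  ->  [[21, 13], [-13, -8]]
... * rho(b) = [[1, 1], [-3, -2]]  ->  [[-18, -5], [11, 3]]
... * rho(a^-1) = [[-3, -2], [8, 5]]  ->  [[14, 11], [-9, -7]]
tr = 14 + -7 = 7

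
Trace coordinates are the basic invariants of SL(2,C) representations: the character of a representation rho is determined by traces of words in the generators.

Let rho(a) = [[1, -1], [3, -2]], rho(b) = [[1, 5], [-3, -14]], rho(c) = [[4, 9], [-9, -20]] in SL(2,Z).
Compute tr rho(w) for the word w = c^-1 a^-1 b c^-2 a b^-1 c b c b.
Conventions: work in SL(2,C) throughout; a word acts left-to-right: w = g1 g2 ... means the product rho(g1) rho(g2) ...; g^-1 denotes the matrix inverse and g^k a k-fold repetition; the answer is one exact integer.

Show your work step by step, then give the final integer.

2496714548

rho(c^-1) = [[-20, -9], [9, 4]]
... * rho(a^-1) = [[-2, 1], [-3, 1]]  ->  [[67, -29], [-30, 13]]
... * rho(b) = [[1, 5], [-3, -14]]  ->  [[154, 741], [-69, -332]]
... * rho(c^-1) = [[-20, -9], [9, 4]]  ->  [[3589, 1578], [-1608, -707]]
... * rho(c^-1) = [[-20, -9], [9, 4]]  ->  [[-57578, -25989], [25797, 11644]]
... * rho(a) = [[1, -1], [3, -2]]  ->  [[-135545, 109556], [60729, -49085]]
... * rho(b^-1) = [[-14, -5], [3, 1]]  ->  [[2226298, 787281], [-997461, -352730]]
... * rho(c) = [[4, 9], [-9, -20]]  ->  [[1819663, 4291062], [-815274, -1922549]]
... * rho(b) = [[1, 5], [-3, -14]]  ->  [[-11053523, -50976553], [4952373, 22839316]]
... * rho(c) = [[4, 9], [-9, -20]]  ->  [[414574885, 920049353], [-185744352, -412214963]]
... * rho(b) = [[1, 5], [-3, -14]]  ->  [[-2345573174, -10807816517], [1050900537, 4842287722]]
tr = -2345573174 + 4842287722 = 2496714548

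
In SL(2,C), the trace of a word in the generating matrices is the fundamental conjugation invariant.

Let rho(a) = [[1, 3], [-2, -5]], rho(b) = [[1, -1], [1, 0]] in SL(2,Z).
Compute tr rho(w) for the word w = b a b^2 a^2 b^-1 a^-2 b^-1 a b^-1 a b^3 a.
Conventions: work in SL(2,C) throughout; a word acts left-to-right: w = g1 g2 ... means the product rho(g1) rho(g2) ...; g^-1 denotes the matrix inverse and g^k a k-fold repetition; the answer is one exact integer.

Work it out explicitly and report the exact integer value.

2804174

rho(b) = [[1, -1], [1, 0]]
... * rho(a) = [[1, 3], [-2, -5]]  ->  [[3, 8], [1, 3]]
... * rho(b) = [[1, -1], [1, 0]]  ->  [[11, -3], [4, -1]]
... * rho(b) = [[1, -1], [1, 0]]  ->  [[8, -11], [3, -4]]
... * rho(a) = [[1, 3], [-2, -5]]  ->  [[30, 79], [11, 29]]
... * rho(a) = [[1, 3], [-2, -5]]  ->  [[-128, -305], [-47, -112]]
... * rho(b^-1) = [[0, 1], [-1, 1]]  ->  [[305, -433], [112, -159]]
... * rho(a^-1) = [[-5, -3], [2, 1]]  ->  [[-2391, -1348], [-878, -495]]
... * rho(a^-1) = [[-5, -3], [2, 1]]  ->  [[9259, 5825], [3400, 2139]]
... * rho(b^-1) = [[0, 1], [-1, 1]]  ->  [[-5825, 15084], [-2139, 5539]]
... * rho(a) = [[1, 3], [-2, -5]]  ->  [[-35993, -92895], [-13217, -34112]]
... * rho(b^-1) = [[0, 1], [-1, 1]]  ->  [[92895, -128888], [34112, -47329]]
... * rho(a) = [[1, 3], [-2, -5]]  ->  [[350671, 923125], [128770, 338981]]
... * rho(b) = [[1, -1], [1, 0]]  ->  [[1273796, -350671], [467751, -128770]]
... * rho(b) = [[1, -1], [1, 0]]  ->  [[923125, -1273796], [338981, -467751]]
... * rho(b) = [[1, -1], [1, 0]]  ->  [[-350671, -923125], [-128770, -338981]]
... * rho(a) = [[1, 3], [-2, -5]]  ->  [[1495579, 3563612], [549192, 1308595]]
tr = 1495579 + 1308595 = 2804174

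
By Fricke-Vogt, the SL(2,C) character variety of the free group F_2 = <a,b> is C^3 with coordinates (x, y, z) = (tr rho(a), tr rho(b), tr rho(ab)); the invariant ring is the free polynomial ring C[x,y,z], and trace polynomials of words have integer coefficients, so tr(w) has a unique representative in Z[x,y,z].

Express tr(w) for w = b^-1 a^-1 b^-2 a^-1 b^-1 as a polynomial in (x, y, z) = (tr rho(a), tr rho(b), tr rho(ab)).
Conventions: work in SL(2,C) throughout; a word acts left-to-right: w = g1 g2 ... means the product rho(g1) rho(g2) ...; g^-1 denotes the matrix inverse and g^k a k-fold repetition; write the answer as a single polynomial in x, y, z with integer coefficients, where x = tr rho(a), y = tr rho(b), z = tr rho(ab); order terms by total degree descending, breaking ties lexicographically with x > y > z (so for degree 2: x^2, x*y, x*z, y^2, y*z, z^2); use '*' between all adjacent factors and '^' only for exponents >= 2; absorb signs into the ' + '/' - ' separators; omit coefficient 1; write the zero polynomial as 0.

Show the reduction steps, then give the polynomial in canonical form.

y^2*z^2 - 2*x*y*z + x^2 - 2

trace(b^-1) = trace(b) = y
trace(b^-2) = trace(b^-1) * trace(b) - trace(1) = y^2 - 2
trace(b^-1 a) = trace(a) * trace(b) - trace(a b) = x*y - z
apply: trace(b^-2 a) = trace(b^-1 a) * trace(b) - trace(b^-1 a b) = x*y^2 - y*z - x
apply: trace(b^-1 a^-1 b^-1) = trace(b^-2) * trace(a) - trace(b^-2 a) = y*z - x
trace(b^-1 a^-1 b^-2) = trace(b^-1 a^-1 b^-1) * trace(b) - trace(b^-1 a^-1) = y^2*z - x*y - z
use: trace(a^2) = trace(a) * trace(a) - trace(1) = x^2 - 2
trace(a^2 b) = trace(a) * trace(b a) - trace(b) = x*z - y
trace(a b^-1 a) = trace(a^2) * trace(b) - trace(a^2 b) = x^2*y - x*z - y
use: trace(a b a b) = trace(a b) * trace(a b) - trace(1)   [split at repeated a] = z^2 - 2
apply: trace(a b^-1 a b) = trace(a b a) * trace(b) - trace(a b a b) = x*y*z - y^2 - z^2 + 2
trace(b^-1 a b^-1 a) = trace(a b^-1 a) * trace(b) - trace(a b^-1 a b) = x^2*y^2 - 2*x*y*z + z^2 - 2
use: trace(a b^-1 a^-1 b^-1) = trace(b^-1 a b^-1) * trace(a) - trace(b^-1 a b^-1 a) = x*y*z - x^2 - z^2 + 2
trace(b^-1 a^-1 b^-2 a) = trace(a b^-1 a^-1 b^-1) * trace(b) - trace(a b^-1 a^-1) = x*y^2*z - x^2*y - y*z^2 + y
apply: trace(a^-1 b^-2 a^-1 b^-1) = trace(b^-1 a^-1 b^-2) * trace(a) - trace(b^-1 a^-1 b^-2 a) = y*z^2 - x*z - y
apply: trace(a^-1 b^-2 a^-1) = trace(a^-1 b^-2) * trace(a) - trace(a^-1 b^-2 a) = x*y*z - x^2 - y^2 + 2
use: trace(b^-1 a^-1 b^-2 a^-1 b^-1) = trace(a^-1 b^-2 a^-1 b^-1) * trace(b) - trace(a^-1 b^-2 a^-1) = y^2*z^2 - 2*x*y*z + x^2 - 2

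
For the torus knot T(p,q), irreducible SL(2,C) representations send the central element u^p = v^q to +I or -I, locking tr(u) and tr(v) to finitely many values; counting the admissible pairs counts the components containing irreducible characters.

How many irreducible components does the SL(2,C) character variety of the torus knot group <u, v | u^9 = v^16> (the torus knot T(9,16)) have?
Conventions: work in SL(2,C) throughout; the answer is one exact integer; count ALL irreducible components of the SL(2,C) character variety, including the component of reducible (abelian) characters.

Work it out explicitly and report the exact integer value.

61

In the torus knot group T(9,16), u^9 = v^16 is central, so an irreducible representation sends it to +I or -I (Schur).
So on each irreducible component the traces are pinned: tr(u) = 2*cos(pi*alpha/9) with 1 <= alpha <= 8, tr(v) = 2*cos(pi*beta/16) with 1 <= beta <= 15.
Consistency of u^9 = (-1)^alpha I with v^16 = (-1)^beta I forces alpha = beta (mod 2).
count pairs: odd alpha (4 choices) x odd beta (8), plus even alpha (4) x even beta (7): 4*8 + 4*7 = 60.
Total: 60 irreducible-character components + 1 reducible (abelian) component = 61.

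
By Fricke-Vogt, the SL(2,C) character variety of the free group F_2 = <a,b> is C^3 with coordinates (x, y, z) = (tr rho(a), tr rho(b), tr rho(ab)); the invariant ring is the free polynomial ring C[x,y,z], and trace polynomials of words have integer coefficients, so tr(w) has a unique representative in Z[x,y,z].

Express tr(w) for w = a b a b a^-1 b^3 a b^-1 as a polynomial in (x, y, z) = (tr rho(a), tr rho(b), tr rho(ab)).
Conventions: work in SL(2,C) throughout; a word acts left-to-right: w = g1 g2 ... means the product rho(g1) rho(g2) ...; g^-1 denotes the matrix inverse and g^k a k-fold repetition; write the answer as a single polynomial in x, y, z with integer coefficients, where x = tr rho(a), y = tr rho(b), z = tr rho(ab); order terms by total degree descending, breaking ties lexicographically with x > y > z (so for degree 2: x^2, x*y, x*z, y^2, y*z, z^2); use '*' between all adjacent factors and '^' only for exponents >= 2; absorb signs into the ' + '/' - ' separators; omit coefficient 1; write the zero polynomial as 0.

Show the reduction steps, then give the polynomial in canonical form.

x^2*y^4*z^2 - x^3*y^3*z - x*y^5*z - 2*x*y^3*z^3 + y^4*z^2 + y^2*z^4 + x^3*y*z + 6*x*y^3*z + 2*x*y*z^3 - x^2*y^2 - x^2*z^2 - y^4 - 5*y^2*z^2 - z^4 - 6*x*y*z + x^2 + 4*y^2 + 4*z^2 - 2

tr(a b a b) = tr(a b) tr(a b) - tr(1)  (split on a) = z^2 - 2
tr(a b a) = tr(a) tr(b a) - tr(b)  (reduce the a square) = x*z - y
tr(a b a b^2) = tr(b) tr(a b a b) - tr(a b a)  (reduce the b square) = y*z^2 - x*z - y
tr(b a b^3 a) = tr(b) tr(a b a b^2) - tr(a b a b)  (reduce the b square) = y^2*z^2 - x*y*z - y^2 - z^2 + 2
reduce: tr(b a b) = tr(b) tr(a b) - tr(a)  (reduce the b square) = y*z - x
tr(b a b^2) = tr(b) tr(b a b) - tr(b a)  (reduce the b square) = y^2*z - x*y - z
tr(b a b^3) = tr(b) tr(b a b^2) - tr(b a b)  (reduce the b square) = y^3*z - x*y^2 - 2*y*z + x
tr(b^2 a^2 b a b) = tr(a) tr(b a b^3 a) - tr(b a b^3)  (reduce the a square) = x*y^2*z^2 - x^2*y*z - y^3*z - x*z^2 + 2*y*z + x
tr(b^2 a^2 b a) = tr(a) tr(b a b^2 a) - tr(b a b^2)  (reduce the a square) = x*y*z^2 - x^2*z - y^2*z + z
tr(a b a b^4 a) = tr(b) tr(b^2 a^2 b a b) - tr(b^2 a^2 b a)  (reduce the b square) = x*y^3*z^2 - x^2*y^2*z - y^4*z - 2*x*y*z^2 + x^2*z + 3*y^2*z + x*y - z
reduce: tr(a b a b a b) = tr(a b a b) tr(a b) - tr(b a)  (split on a) = z^3 - 3*z
reduce: tr(a b a b a) = tr(a) tr(b a b a) - tr(b a b)  (reduce the a square) = x*z^2 - y*z - x
tr(b a b a b a b) = tr(b) tr(a b a b a b) - tr(a b a b a)  (reduce the b square) = y*z^3 - x*z^2 - 2*y*z + x
reduce: tr(b^2 a b a b a b) = tr(b) tr(b a b a b a b) - tr(b a b a b a)  (reduce the b square) = y^2*z^3 - x*y*z^2 - 2*y^2*z - z^3 + x*y + 3*z
so tr(a b a b^4 a b) = tr(b) tr(b^2 a b a b a b) - tr(b^2 a b a b a)  (reduce the b square) = y^3*z^3 - x*y^2*z^2 - 2*y^3*z - 2*y*z^3 + x*y^2 + x*z^2 + 5*y*z - x
tr(b^3 a b^-1 a b a b) = tr(a b a b^4 a) tr(b) - tr(a b a b^4 a b)  (eliminate b^-1) = x*y^4*z^2 - x^2*y^3*z - y^5*z - y^3*z^3 - x*y^2*z^2 + x^2*y*z + 5*y^3*z + 2*y*z^3 - x*z^2 - 6*y*z + x
tr(b a b a b^3) = tr(b) tr(b a b a b^2) - tr(b a b a b)  (reduce the b square) = y^3*z^2 - x*y^2*z - y^3 - 2*y*z^2 + x*z + 3*y
tr(a b a b a b^3 a) = tr(a) tr(b a b a b^3 a) - tr(b a b a b^3)  (reduce the a square) = x*y^2*z^3 - x^2*y*z^2 - y^3*z^2 - x*y^2*z - x*z^3 + x^2*y + y^3 + 2*y*z^2 + 2*x*z - 3*y
so tr(a b a b a b a b) = tr(a b a b a b) tr(a b) - tr(b a b a)  (split on a) = z^4 - 4*z^2 + 2
so tr(a b a b a b a) = tr(a) tr(b a b a b a) - tr(b a b a b)  (reduce the a square) = x*z^3 - y*z^2 - 2*x*z + y
tr(b a b a b a b a b) = tr(b) tr(a b a b a b a b) - tr(a b a b a b a)  (reduce the b square) = y*z^4 - x*z^3 - 3*y*z^2 + 2*x*z + y
tr(a b a b a b^3 a b) = tr(b) tr(b a b a b a b a b) - tr(b a b a b a b a)  (reduce the b square) = y^2*z^4 - x*y*z^3 - 3*y^2*z^2 - z^4 + 2*x*y*z + y^2 + 4*z^2 - 2
reduce: tr(b^3 a b^-1 a b a b a) = tr(a b a b a b^3 a) tr(b) - tr(a b a b a b^3 a b)  (eliminate b^-1) = x*y^3*z^3 - x^2*y^2*z^2 - y^4*z^2 - y^2*z^4 - x*y^3*z + x^2*y^2 + y^4 + 5*y^2*z^2 + z^4 - 4*y^2 - 4*z^2 + 2
reduce: tr(a b a b a^-1 b^3 a b^-1) = tr(b^3 a b^-1 a b a b) tr(a) - tr(b^3 a b^-1 a b a b a)  (eliminate a^-1) = x^2*y^4*z^2 - x^3*y^3*z - x*y^5*z - 2*x*y^3*z^3 + y^4*z^2 + y^2*z^4 + x^3*y*z + 6*x*y^3*z + 2*x*y*z^3 - x^2*y^2 - x^2*z^2 - y^4 - 5*y^2*z^2 - z^4 - 6*x*y*z + x^2 + 4*y^2 + 4*z^2 - 2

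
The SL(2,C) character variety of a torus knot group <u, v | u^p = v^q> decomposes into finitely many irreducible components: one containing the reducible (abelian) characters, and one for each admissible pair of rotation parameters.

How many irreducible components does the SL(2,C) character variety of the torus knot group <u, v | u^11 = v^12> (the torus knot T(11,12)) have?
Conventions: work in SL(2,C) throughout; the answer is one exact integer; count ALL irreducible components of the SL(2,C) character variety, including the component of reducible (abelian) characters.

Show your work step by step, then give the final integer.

56

Gamma = < u, v | u^11 = v^12 > (torus knot T(11,12)); the central element u^11 = v^12 acts as +I or -I in any irreducible SL(2,C) representation.
So on each irreducible component the traces are pinned: tr(u) = 2*cos(pi*alpha/11) with 1 <= alpha <= 10, tr(v) = 2*cos(pi*beta/12) with 1 <= beta <= 11.
u^11 = (-1)^alpha I and v^12 = (-1)^beta I must agree, so alpha and beta have equal parity.
Counting: 5 odd alphas x 6 odd betas + 5 even alphas x 5 even betas = 30 + 25 = 55.
Total: 55 irreducible-character components + 1 reducible (abelian) component = 56.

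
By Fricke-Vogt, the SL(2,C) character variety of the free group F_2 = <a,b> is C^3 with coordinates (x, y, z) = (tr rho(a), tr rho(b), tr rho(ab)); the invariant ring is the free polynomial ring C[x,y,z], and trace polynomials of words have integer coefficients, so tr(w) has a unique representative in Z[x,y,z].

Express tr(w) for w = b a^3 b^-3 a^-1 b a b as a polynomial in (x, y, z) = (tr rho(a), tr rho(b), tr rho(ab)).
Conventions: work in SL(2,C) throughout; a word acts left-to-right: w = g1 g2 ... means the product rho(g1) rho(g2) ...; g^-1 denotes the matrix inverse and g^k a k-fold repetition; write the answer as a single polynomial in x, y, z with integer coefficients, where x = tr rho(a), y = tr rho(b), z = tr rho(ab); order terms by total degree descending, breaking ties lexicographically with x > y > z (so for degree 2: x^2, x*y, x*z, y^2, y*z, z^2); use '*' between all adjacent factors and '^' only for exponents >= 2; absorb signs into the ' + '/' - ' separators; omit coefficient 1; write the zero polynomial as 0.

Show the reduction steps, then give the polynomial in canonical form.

tr(b a b a) = tr(b a)*tr(b a) - tr(1) = z^2 - 2
tr(b a b) = tr(b)*tr(a b) - tr(a) = y*z - x
tr(a^2 b a b) = tr(a)*tr(b a b a) - tr(b a b) = x*z^2 - y*z - x
tr(a b a) = tr(a)*tr(b a) - tr(b) = x*z - y
tr(a^2 b a) = tr(a)*tr(a b a) - tr(a b) = x^2*z - x*y - z
tr(b a b^2 a^2) = tr(b)*tr(a^2 b a b) - tr(a^2 b a) = x*y*z^2 - x^2*z - y^2*z + z
tr(a^2 b^2 a b) = tr(b)*tr(a b a^2 b) - tr(a b a^2) = x*y*z^2 - x^2*z - y^2*z + z
tr(a^2) = tr(a)*tr(a) - tr(1) = x^2 - 2
tr(a^3) = tr(a)*tr(a^2) - tr(a) = x^3 - 3*x
tr(a^2 b^2 a) = tr(b)*tr(a^3 b) - tr(a^3) = x^2*y*z - x^3 - x*y^2 - y*z + 3*x
tr(b^2 a b^2 a^2) = tr(b)*tr(a^2 b^2 a b) - tr(a^2 b^2 a) = x*y^2*z^2 - 2*x^2*y*z - y^3*z + x^3 + x*y^2 + 2*y*z - 3*x
tr(a b^2 a b) = tr(b)*tr(a b a b) - tr(a b a) = y*z^2 - x*z - y
tr(b^2) = tr(b)*tr(b) - tr(1) = y^2 - 2
tr(a b^2 a) = tr(a)*tr(b^2 a) - tr(b^2) = x*y*z - x^2 - y^2 + 2
tr(b^2 a b^2 a) = tr(b)*tr(a b^2 a b) - tr(a b^2 a) = y^2*z^2 - 2*x*y*z + x^2 - 2
tr(b a b^2 a^3 b) = tr(a)*tr(b^2 a b^2 a^2) - tr(b^2 a b^2 a) = x^2*y^2*z^2 - 2*x^3*y*z - x*y^3*z + x^4 + x^2*y^2 - y^2*z^2 + 4*x*y*z - 4*x^2 + 2
tr(a b a b a b) = tr(b a)*tr(b a b a) - tr(b^-1 a^-1) = z^3 - 3*z
tr(b a b a b^2 a) = tr(b)*tr(a b a b a b) - tr(a b a b a) = y*z^3 - x*z^2 - 2*y*z + x
tr(b a b a b^2) = tr(b)*tr(b a b a b) - tr(b a b a) = y^2*z^2 - x*y*z - y^2 - z^2 + 2
tr(b a b a b^2 a^2) = tr(a)*tr(b a b a b^2 a) - tr(b a b a b^2) = x*y*z^3 - x^2*z^2 - y^2*z^2 - x*y*z + x^2 + y^2 + z^2 - 2
tr(b a b^2 a^3 b a) = tr(a)*tr(b a b a b^2 a^2) - tr(b a b a b^2 a) = x^2*y*z^3 - x^3*z^2 - x*y^2*z^2 - x^2*y*z - y*z^3 + x^3 + x*y^2 + 2*x*z^2 + 2*y*z - 3*x
tr(a^-1 b a b^2 a^3 b) = tr(b a b^2 a^3 b)*tr(a) - tr(b a b^2 a^3 b a) = x^3*y^2*z^2 - 2*x^4*y*z - x^2*y^3*z - x^2*y*z^3 + x^5 + x^3*y^2 + x^3*z^2 + 5*x^2*y*z + y*z^3 - 5*x^3 - x*y^2 - 2*x*z^2 - 2*y*z + 5*x
tr(b^-1 a^-1 b a b^2 a^3) = tr(a^-1 b a b^2 a^3)*tr(b) - tr(a^-1 b a b^2 a^3 b) = -x^3*y^2*z^2 + 2*x^4*y*z + x^2*y^3*z + x^2*y*z^3 - x^5 - x^3*y^2 - x^3*z^2 + x*y^2*z^2 - 6*x^2*y*z - y^3*z - y*z^3 + 5*x^3 + x*y^2 + 2*x*z^2 + 3*y*z - 5*x
tr(a^-1 b a b^2 a^3 b^-2) = tr(b^-1 a^-1 b a b^2 a^3)*tr(b) - tr(b^-1 a^-1 b a b^2 a^3 b) = -x^3*y^3*z^2 + 2*x^4*y^2*z + x^2*y^4*z + x^2*y^2*z^3 - x^5*y - x^3*y^3 - x^3*y*z^2 + x*y^3*z^2 - 6*x^2*y^2*z - y^4*z - y^2*z^3 + 5*x^3*y + x*y^3 + x*y*z^2 + x^2*z + 4*y^2*z - 5*x*y - z
tr(b a^3 b^-3 a^-1 b a b) = tr(a^-1 b a b^2 a^3 b^-2)*tr(b) - tr(a^-1 b a b^2 a^3 b^-1) = -x^3*y^4*z^2 + 2*x^4*y^3*z + x^2*y^5*z + x^2*y^3*z^3 - x^5*y^2 - x^3*y^4 + x*y^4*z^2 - 2*x^4*y*z - 7*x^2*y^3*z - x^2*y*z^3 - y^5*z - y^3*z^3 + x^5 + 6*x^3*y^2 + x^3*z^2 + x*y^4 + 7*x^2*y*z + 5*y^3*z + y*z^3 - 5*x^3 - 6*x*y^2 - 2*x*z^2 - 4*y*z + 5*x

-x^3*y^4*z^2 + 2*x^4*y^3*z + x^2*y^5*z + x^2*y^3*z^3 - x^5*y^2 - x^3*y^4 + x*y^4*z^2 - 2*x^4*y*z - 7*x^2*y^3*z - x^2*y*z^3 - y^5*z - y^3*z^3 + x^5 + 6*x^3*y^2 + x^3*z^2 + x*y^4 + 7*x^2*y*z + 5*y^3*z + y*z^3 - 5*x^3 - 6*x*y^2 - 2*x*z^2 - 4*y*z + 5*x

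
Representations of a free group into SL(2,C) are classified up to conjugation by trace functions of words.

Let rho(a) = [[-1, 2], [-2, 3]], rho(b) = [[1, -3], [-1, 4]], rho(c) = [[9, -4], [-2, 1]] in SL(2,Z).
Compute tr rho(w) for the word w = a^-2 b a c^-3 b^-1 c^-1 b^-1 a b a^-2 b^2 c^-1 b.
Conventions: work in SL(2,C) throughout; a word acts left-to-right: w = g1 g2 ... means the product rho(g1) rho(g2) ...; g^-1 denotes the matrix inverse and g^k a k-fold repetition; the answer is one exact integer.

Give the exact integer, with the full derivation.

rho(a^-1) = [[3, -2], [2, -1]]
... * rho(a^-1) = [[3, -2], [2, -1]]  ->  [[5, -4], [4, -3]]
... * rho(b) = [[1, -3], [-1, 4]]  ->  [[9, -31], [7, -24]]
... * rho(a) = [[-1, 2], [-2, 3]]  ->  [[53, -75], [41, -58]]
... * rho(c^-1) = [[1, 4], [2, 9]]  ->  [[-97, -463], [-75, -358]]
... * rho(c^-1) = [[1, 4], [2, 9]]  ->  [[-1023, -4555], [-791, -3522]]
... * rho(c^-1) = [[1, 4], [2, 9]]  ->  [[-10133, -45087], [-7835, -34862]]
... * rho(b^-1) = [[4, 3], [1, 1]]  ->  [[-85619, -75486], [-66202, -58367]]
... * rho(c^-1) = [[1, 4], [2, 9]]  ->  [[-236591, -1021850], [-182936, -790111]]
... * rho(b^-1) = [[4, 3], [1, 1]]  ->  [[-1968214, -1731623], [-1521855, -1338919]]
... * rho(a) = [[-1, 2], [-2, 3]]  ->  [[5431460, -9131297], [4199693, -7060467]]
... * rho(b) = [[1, -3], [-1, 4]]  ->  [[14562757, -52819568], [11260160, -40840947]]
... * rho(a^-1) = [[3, -2], [2, -1]]  ->  [[-61950865, 23694054], [-47901414, 18320627]]
... * rho(a^-1) = [[3, -2], [2, -1]]  ->  [[-138464487, 100207676], [-107062988, 77482201]]
... * rho(b) = [[1, -3], [-1, 4]]  ->  [[-238672163, 816224165], [-184545189, 631117768]]
... * rho(b) = [[1, -3], [-1, 4]]  ->  [[-1054896328, 3980913149], [-815662957, 3078106639]]
... * rho(c^-1) = [[1, 4], [2, 9]]  ->  [[6906929970, 31608633029], [5340550321, 24440307923]]
... * rho(b) = [[1, -3], [-1, 4]]  ->  [[-24701703059, 105713742206], [-19099757602, 81739580729]]
tr = -24701703059 + 81739580729 = 57037877670

57037877670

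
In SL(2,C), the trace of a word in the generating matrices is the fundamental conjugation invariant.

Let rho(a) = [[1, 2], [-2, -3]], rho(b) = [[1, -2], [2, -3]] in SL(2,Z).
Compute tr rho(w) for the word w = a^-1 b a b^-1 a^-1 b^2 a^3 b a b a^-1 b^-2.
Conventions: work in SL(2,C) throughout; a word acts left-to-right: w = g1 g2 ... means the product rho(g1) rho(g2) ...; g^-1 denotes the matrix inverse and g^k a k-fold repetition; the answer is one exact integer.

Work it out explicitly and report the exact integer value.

-228212670

rho(a^-1) = [[-3, -2], [2, 1]]
... * rho(b) = [[1, -2], [2, -3]]  ->  [[-7, 12], [4, -7]]
... * rho(a) = [[1, 2], [-2, -3]]  ->  [[-31, -50], [18, 29]]
... * rho(b^-1) = [[-3, 2], [-2, 1]]  ->  [[193, -112], [-112, 65]]
... * rho(a^-1) = [[-3, -2], [2, 1]]  ->  [[-803, -498], [466, 289]]
... * rho(b) = [[1, -2], [2, -3]]  ->  [[-1799, 3100], [1044, -1799]]
... * rho(b) = [[1, -2], [2, -3]]  ->  [[4401, -5702], [-2554, 3309]]
... * rho(a) = [[1, 2], [-2, -3]]  ->  [[15805, 25908], [-9172, -15035]]
... * rho(a) = [[1, 2], [-2, -3]]  ->  [[-36011, -46114], [20898, 26761]]
... * rho(a) = [[1, 2], [-2, -3]]  ->  [[56217, 66320], [-32624, -38487]]
... * rho(b) = [[1, -2], [2, -3]]  ->  [[188857, -311394], [-109598, 180709]]
... * rho(a) = [[1, 2], [-2, -3]]  ->  [[811645, 1311896], [-471016, -761323]]
... * rho(b) = [[1, -2], [2, -3]]  ->  [[3435437, -5558978], [-1993662, 3226001]]
... * rho(a^-1) = [[-3, -2], [2, 1]]  ->  [[-21424267, -12429852], [12432988, 7213325]]
... * rho(b^-1) = [[-3, 2], [-2, 1]]  ->  [[89132505, -55278386], [-51725614, 32079301]]
... * rho(b^-1) = [[-3, 2], [-2, 1]]  ->  [[-156840743, 122986624], [91018240, -71371927]]
tr = -156840743 + -71371927 = -228212670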